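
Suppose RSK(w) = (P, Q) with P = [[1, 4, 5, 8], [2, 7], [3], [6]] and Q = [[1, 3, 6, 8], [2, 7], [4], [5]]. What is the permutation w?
6 3 4 2 1 7 5 8

Reverse the RSK construction: for i from n down to 1, find the cell of Q containing i, remove the entry at that cell from P, and reverse-bump it up through P; the value ejected from row 1 is w(i).

Step i=8: Q has 8 at row 1, column 4; remove that cell from P, ejecting 8. So w(8) = 8. P is now [[1, 4, 5], [2, 7], [3], [6]].
Step i=7: Q has 7 at row 2, column 2; remove 7 from row 2 of P and reverse-bump: 7 enters row 1 and ejects 5. So w(7) = 5. P is now [[1, 4, 7], [2], [3], [6]].
Step i=6: Q has 6 at row 1, column 3; remove that cell from P, ejecting 7. So w(6) = 7. P is now [[1, 4], [2], [3], [6]].
Step i=5: Q has 5 at row 4, column 1; remove 6 from row 4 of P and reverse-bump: 6 enters row 3 and ejects 3; 3 enters row 2 and ejects 2; 2 enters row 1 and ejects 1. So w(5) = 1. P is now [[2, 4], [3], [6]].
Step i=4: Q has 4 at row 3, column 1; remove 6 from row 3 of P and reverse-bump: 6 enters row 2 and ejects 3; 3 enters row 1 and ejects 2. So w(4) = 2. P is now [[3, 4], [6]].
Step i=3: Q has 3 at row 1, column 2; remove that cell from P, ejecting 4. So w(3) = 4. P is now [[3], [6]].
Step i=2: Q has 2 at row 2, column 1; remove 6 from row 2 of P and reverse-bump: 6 enters row 1 and ejects 3. So w(2) = 3. P is now [[6]].
Step i=1: Q has 1 at row 1, column 1; remove that cell from P, ejecting 6. So w(1) = 6. P is now [].

So w = 6 3 4 2 1 7 5 8.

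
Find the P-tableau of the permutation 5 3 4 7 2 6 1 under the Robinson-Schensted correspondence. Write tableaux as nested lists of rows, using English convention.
Insert 5: appended to row 1. P = [[5]].
Insert 3: 3 bumps 5 from row 1; 5 starts row 2. P = [[3], [5]].
Insert 4: appended to row 1. P = [[3, 4], [5]].
Insert 7: appended to row 1. P = [[3, 4, 7], [5]].
Insert 2: 2 bumps 3 from row 1; 3 bumps 5 from row 2; 5 starts row 3. P = [[2, 4, 7], [3], [5]].
Insert 6: 6 bumps 7 from row 1; 7 appends to row 2. P = [[2, 4, 6], [3, 7], [5]].
Insert 1: 1 bumps 2 from row 1; 2 bumps 3 from row 2; 3 bumps 5 from row 3; 5 starts row 4. P = [[1, 4, 6], [2, 7], [3], [5]].

So P = [[1, 4, 6], [2, 7], [3], [5]].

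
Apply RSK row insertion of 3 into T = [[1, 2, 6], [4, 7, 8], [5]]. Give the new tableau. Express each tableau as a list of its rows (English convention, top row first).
[[1, 2, 3], [4, 6, 8], [5, 7]]

In row 1, 3 replaces 6 (the leftmost entry greater than 3); 6 is bumped to row 2. In row 2, 6 replaces 7 (the leftmost entry greater than 6); 7 is bumped to row 3. 7 is appended to row 3. The new tableau is [[1, 2, 3], [4, 6, 8], [5, 7]].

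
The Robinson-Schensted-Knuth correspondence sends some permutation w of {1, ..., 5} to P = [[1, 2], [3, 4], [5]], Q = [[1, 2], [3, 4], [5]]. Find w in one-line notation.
3 5 1 4 2

Reverse the RSK construction: for i from n down to 1, find the cell of Q containing i, remove the entry at that cell from P, and reverse-bump it up through P; the value ejected from row 1 is w(i).

Step i=5: Q has 5 at row 3, column 1; remove 5 from row 3 of P and reverse-bump: 5 enters row 2 and ejects 4; 4 enters row 1 and ejects 2. So w(5) = 2. P is now [[1, 4], [3, 5]].
Step i=4: Q has 4 at row 2, column 2; remove 5 from row 2 of P and reverse-bump: 5 enters row 1 and ejects 4. So w(4) = 4. P is now [[1, 5], [3]].
Step i=3: Q has 3 at row 2, column 1; remove 3 from row 2 of P and reverse-bump: 3 enters row 1 and ejects 1. So w(3) = 1. P is now [[3, 5]].
Step i=2: Q has 2 at row 1, column 2; remove that cell from P, ejecting 5. So w(2) = 5. P is now [[3]].
Step i=1: Q has 1 at row 1, column 1; remove that cell from P, ejecting 3. So w(1) = 3. P is now [].

So w = 3 5 1 4 2.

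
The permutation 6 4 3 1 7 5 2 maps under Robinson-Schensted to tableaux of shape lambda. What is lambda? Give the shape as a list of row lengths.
Row-insert each entry into an empty tableau.

After inserting 6: P = [[6]].
After inserting 4: P = [[4], [6]].
After inserting 3: P = [[3], [4], [6]].
After inserting 1: P = [[1], [3], [4], [6]].
After inserting 7: P = [[1, 7], [3], [4], [6]].
After inserting 5: P = [[1, 5], [3, 7], [4], [6]].
After inserting 2: P = [[1, 2], [3, 5], [4, 7], [6]].

The final insertion tableau P = [[1, 2], [3, 5], [4, 7], [6]] has shape [2, 2, 2, 1].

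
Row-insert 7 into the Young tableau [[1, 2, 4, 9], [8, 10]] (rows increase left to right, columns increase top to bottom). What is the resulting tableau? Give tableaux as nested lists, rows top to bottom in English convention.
In row 1, 7 replaces 9 (the leftmost entry greater than 7); 9 is bumped to row 2. In row 2, 9 replaces 10 (the leftmost entry greater than 9); 10 is bumped to row 3. 10 starts a new row 3. The new tableau is [[1, 2, 4, 7], [8, 9], [10]].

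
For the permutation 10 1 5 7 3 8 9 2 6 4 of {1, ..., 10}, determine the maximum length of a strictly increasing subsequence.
5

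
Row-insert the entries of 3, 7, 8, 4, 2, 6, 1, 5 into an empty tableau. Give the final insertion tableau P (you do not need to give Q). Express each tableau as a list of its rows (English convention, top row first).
P = [[1, 4, 5], [2, 6], [3, 8], [7]]

Insert 3: appended to row 1. P = [[3]].
Insert 7: appended to row 1. P = [[3, 7]].
Insert 8: appended to row 1. P = [[3, 7, 8]].
Insert 4: 4 bumps 7 from row 1; 7 starts row 2. P = [[3, 4, 8], [7]].
Insert 2: 2 bumps 3 from row 1; 3 bumps 7 from row 2; 7 starts row 3. P = [[2, 4, 8], [3], [7]].
Insert 6: 6 bumps 8 from row 1; 8 appends to row 2. P = [[2, 4, 6], [3, 8], [7]].
Insert 1: 1 bumps 2 from row 1; 2 bumps 3 from row 2; 3 bumps 7 from row 3; 7 starts row 4. P = [[1, 4, 6], [2, 8], [3], [7]].
Insert 5: 5 bumps 6 from row 1; 6 bumps 8 from row 2; 8 appends to row 3. P = [[1, 4, 5], [2, 6], [3, 8], [7]].

So P = [[1, 4, 5], [2, 6], [3, 8], [7]].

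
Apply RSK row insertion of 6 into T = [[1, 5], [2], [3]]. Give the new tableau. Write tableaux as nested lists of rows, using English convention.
6 is larger than every entry of row 1, so it is appended to row 1. The new tableau is [[1, 5, 6], [2], [3]].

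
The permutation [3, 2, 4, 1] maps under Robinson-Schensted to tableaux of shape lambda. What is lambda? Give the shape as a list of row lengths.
Row-insert each entry into an empty tableau.

After inserting 3: P = [[3]].
After inserting 2: P = [[2], [3]].
After inserting 4: P = [[2, 4], [3]].
After inserting 1: P = [[1, 4], [2], [3]].

The final insertion tableau P = [[1, 4], [2], [3]] has shape [2, 1, 1].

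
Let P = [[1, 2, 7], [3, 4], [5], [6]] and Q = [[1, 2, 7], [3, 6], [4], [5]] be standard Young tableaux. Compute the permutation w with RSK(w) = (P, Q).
3 6 5 4 1 2 7

Reverse the RSK construction: for i from n down to 1, find the cell of Q containing i, remove the entry at that cell from P, and reverse-bump it up through P; the value ejected from row 1 is w(i).

Step i=7: Q has 7 at row 1, column 3; remove that cell from P, ejecting 7. So w(7) = 7. P is now [[1, 2], [3, 4], [5], [6]].
Step i=6: Q has 6 at row 2, column 2; remove 4 from row 2 of P and reverse-bump: 4 enters row 1 and ejects 2. So w(6) = 2. P is now [[1, 4], [3], [5], [6]].
Step i=5: Q has 5 at row 4, column 1; remove 6 from row 4 of P and reverse-bump: 6 enters row 3 and ejects 5; 5 enters row 2 and ejects 3; 3 enters row 1 and ejects 1. So w(5) = 1. P is now [[3, 4], [5], [6]].
Step i=4: Q has 4 at row 3, column 1; remove 6 from row 3 of P and reverse-bump: 6 enters row 2 and ejects 5; 5 enters row 1 and ejects 4. So w(4) = 4. P is now [[3, 5], [6]].
Step i=3: Q has 3 at row 2, column 1; remove 6 from row 2 of P and reverse-bump: 6 enters row 1 and ejects 5. So w(3) = 5. P is now [[3, 6]].
Step i=2: Q has 2 at row 1, column 2; remove that cell from P, ejecting 6. So w(2) = 6. P is now [[3]].
Step i=1: Q has 1 at row 1, column 1; remove that cell from P, ejecting 3. So w(1) = 3. P is now [].

So w = 3 6 5 4 1 2 7.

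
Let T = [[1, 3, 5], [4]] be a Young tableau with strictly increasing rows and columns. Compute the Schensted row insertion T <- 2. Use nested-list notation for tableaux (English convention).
In row 1, 2 replaces 3 (the leftmost entry greater than 2); 3 is bumped to row 2. In row 2, 3 replaces 4 (the leftmost entry greater than 3); 4 is bumped to row 3. 4 starts a new row 3. The new tableau is [[1, 2, 5], [3], [4]].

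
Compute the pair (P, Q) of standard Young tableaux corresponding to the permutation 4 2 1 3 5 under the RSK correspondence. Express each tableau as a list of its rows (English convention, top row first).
Insert each entry of the permutation into P by Schensted row insertion, recording in Q the position of each new cell.

Insert 4: appended to row 1. P = [[4]].
Insert 2: 2 bumps 4 from row 1; 4 starts row 2. P = [[2], [4]].
Insert 1: 1 bumps 2 from row 1; 2 bumps 4 from row 2; 4 starts row 3. P = [[1], [2], [4]].
Insert 3: appended to row 1. P = [[1, 3], [2], [4]].
Insert 5: appended to row 1. P = [[1, 3, 5], [2], [4]].

So P = [[1, 3, 5], [2], [4]], Q = [[1, 4, 5], [2], [3]].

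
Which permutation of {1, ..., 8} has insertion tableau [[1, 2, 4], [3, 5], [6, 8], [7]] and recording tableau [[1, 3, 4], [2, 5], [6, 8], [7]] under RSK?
7 1 3 8 6 5 2 4

Reverse the RSK construction: for i from n down to 1, find the cell of Q containing i, remove the entry at that cell from P, and reverse-bump it up through P; the value ejected from row 1 is w(i).

Step i=8: Q has 8 at row 3, column 2; remove 8 from row 3 of P and reverse-bump: 8 enters row 2 and ejects 5; 5 enters row 1 and ejects 4. So w(8) = 4. P is now [[1, 2, 5], [3, 8], [6], [7]].
Step i=7: Q has 7 at row 4, column 1; remove 7 from row 4 of P and reverse-bump: 7 enters row 3 and ejects 6; 6 enters row 2 and ejects 3; 3 enters row 1 and ejects 2. So w(7) = 2. P is now [[1, 3, 5], [6, 8], [7]].
Step i=6: Q has 6 at row 3, column 1; remove 7 from row 3 of P and reverse-bump: 7 enters row 2 and ejects 6; 6 enters row 1 and ejects 5. So w(6) = 5. P is now [[1, 3, 6], [7, 8]].
Step i=5: Q has 5 at row 2, column 2; remove 8 from row 2 of P and reverse-bump: 8 enters row 1 and ejects 6. So w(5) = 6. P is now [[1, 3, 8], [7]].
Step i=4: Q has 4 at row 1, column 3; remove that cell from P, ejecting 8. So w(4) = 8. P is now [[1, 3], [7]].
Step i=3: Q has 3 at row 1, column 2; remove that cell from P, ejecting 3. So w(3) = 3. P is now [[1], [7]].
Step i=2: Q has 2 at row 2, column 1; remove 7 from row 2 of P and reverse-bump: 7 enters row 1 and ejects 1. So w(2) = 1. P is now [[7]].
Step i=1: Q has 1 at row 1, column 1; remove that cell from P, ejecting 7. So w(1) = 7. P is now [].

So w = 7 1 3 8 6 5 2 4.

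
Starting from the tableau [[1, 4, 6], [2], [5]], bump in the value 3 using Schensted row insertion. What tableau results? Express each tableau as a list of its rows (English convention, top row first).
[[1, 3, 6], [2, 4], [5]]

In row 1, 3 replaces 4 (the leftmost entry greater than 3); 4 is bumped to row 2. 4 is appended to row 2. The new tableau is [[1, 3, 6], [2, 4], [5]].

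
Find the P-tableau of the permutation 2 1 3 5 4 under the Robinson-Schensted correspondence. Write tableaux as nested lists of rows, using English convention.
P = [[1, 3, 4], [2, 5]]

Insert 2: appended to row 1. P = [[2]].
Insert 1: 1 bumps 2 from row 1; 2 starts row 2. P = [[1], [2]].
Insert 3: appended to row 1. P = [[1, 3], [2]].
Insert 5: appended to row 1. P = [[1, 3, 5], [2]].
Insert 4: 4 bumps 5 from row 1; 5 appends to row 2. P = [[1, 3, 4], [2, 5]].

So P = [[1, 3, 4], [2, 5]].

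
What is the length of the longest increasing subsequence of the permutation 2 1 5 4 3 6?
3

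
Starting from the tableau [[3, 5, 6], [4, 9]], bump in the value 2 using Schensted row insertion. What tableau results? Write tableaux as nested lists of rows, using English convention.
[[2, 5, 6], [3, 9], [4]]

In row 1, 2 replaces 3 (the leftmost entry greater than 2); 3 is bumped to row 2. In row 2, 3 replaces 4 (the leftmost entry greater than 3); 4 is bumped to row 3. 4 starts a new row 3. The new tableau is [[2, 5, 6], [3, 9], [4]].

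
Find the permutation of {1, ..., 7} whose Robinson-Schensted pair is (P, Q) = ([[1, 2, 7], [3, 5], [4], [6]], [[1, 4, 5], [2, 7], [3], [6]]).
6 4 3 5 7 1 2

Reverse the RSK construction: for i from n down to 1, find the cell of Q containing i, remove the entry at that cell from P, and reverse-bump it up through P; the value ejected from row 1 is w(i).

Step i=7: Q has 7 at row 2, column 2; remove 5 from row 2 of P and reverse-bump: 5 enters row 1 and ejects 2. So w(7) = 2. P is now [[1, 5, 7], [3], [4], [6]].
Step i=6: Q has 6 at row 4, column 1; remove 6 from row 4 of P and reverse-bump: 6 enters row 3 and ejects 4; 4 enters row 2 and ejects 3; 3 enters row 1 and ejects 1. So w(6) = 1. P is now [[3, 5, 7], [4], [6]].
Step i=5: Q has 5 at row 1, column 3; remove that cell from P, ejecting 7. So w(5) = 7. P is now [[3, 5], [4], [6]].
Step i=4: Q has 4 at row 1, column 2; remove that cell from P, ejecting 5. So w(4) = 5. P is now [[3], [4], [6]].
Step i=3: Q has 3 at row 3, column 1; remove 6 from row 3 of P and reverse-bump: 6 enters row 2 and ejects 4; 4 enters row 1 and ejects 3. So w(3) = 3. P is now [[4], [6]].
Step i=2: Q has 2 at row 2, column 1; remove 6 from row 2 of P and reverse-bump: 6 enters row 1 and ejects 4. So w(2) = 4. P is now [[6]].
Step i=1: Q has 1 at row 1, column 1; remove that cell from P, ejecting 6. So w(1) = 6. P is now [].

So w = 6 4 3 5 7 1 2.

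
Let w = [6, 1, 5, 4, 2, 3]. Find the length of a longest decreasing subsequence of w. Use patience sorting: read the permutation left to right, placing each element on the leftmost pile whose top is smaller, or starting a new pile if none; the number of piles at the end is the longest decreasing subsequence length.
6: new pile. tops = [6]
1: new pile. tops = [6, 1]
5: onto pile 2 (replacing 1). tops = [6, 5]
4: new pile. tops = [6, 5, 4]
2: new pile. tops = [6, 5, 4, 2]
3: onto pile 4 (replacing 2). tops = [6, 5, 4, 3]

4 piles, so the longest decreasing subsequence has length 4.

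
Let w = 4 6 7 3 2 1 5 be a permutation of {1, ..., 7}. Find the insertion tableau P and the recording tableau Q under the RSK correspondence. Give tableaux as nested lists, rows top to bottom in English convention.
P = [[1, 5, 7], [2, 6], [3], [4]], Q = [[1, 2, 3], [4, 7], [5], [6]]

Insert each entry of the permutation into P by Schensted row insertion, recording in Q the position of each new cell.

Insert 4: appended to row 1. P = [[4]].
Insert 6: appended to row 1. P = [[4, 6]].
Insert 7: appended to row 1. P = [[4, 6, 7]].
Insert 3: 3 bumps 4 from row 1; 4 starts row 2. P = [[3, 6, 7], [4]].
Insert 2: 2 bumps 3 from row 1; 3 bumps 4 from row 2; 4 starts row 3. P = [[2, 6, 7], [3], [4]].
Insert 1: 1 bumps 2 from row 1; 2 bumps 3 from row 2; 3 bumps 4 from row 3; 4 starts row 4. P = [[1, 6, 7], [2], [3], [4]].
Insert 5: 5 bumps 6 from row 1; 6 appends to row 2. P = [[1, 5, 7], [2, 6], [3], [4]].

So P = [[1, 5, 7], [2, 6], [3], [4]], Q = [[1, 2, 3], [4, 7], [5], [6]].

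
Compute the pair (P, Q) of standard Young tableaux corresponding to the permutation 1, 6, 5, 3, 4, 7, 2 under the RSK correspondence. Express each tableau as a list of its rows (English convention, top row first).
Insert each entry of the permutation into P by Schensted row insertion, recording in Q the position of each new cell.

Insert 1: appended to row 1. P = [[1]].
Insert 6: appended to row 1. P = [[1, 6]].
Insert 5: 5 bumps 6 from row 1; 6 starts row 2. P = [[1, 5], [6]].
Insert 3: 3 bumps 5 from row 1; 5 bumps 6 from row 2; 6 starts row 3. P = [[1, 3], [5], [6]].
Insert 4: appended to row 1. P = [[1, 3, 4], [5], [6]].
Insert 7: appended to row 1. P = [[1, 3, 4, 7], [5], [6]].
Insert 2: 2 bumps 3 from row 1; 3 bumps 5 from row 2; 5 bumps 6 from row 3; 6 starts row 4. P = [[1, 2, 4, 7], [3], [5], [6]].

So P = [[1, 2, 4, 7], [3], [5], [6]], Q = [[1, 2, 5, 6], [3], [4], [7]].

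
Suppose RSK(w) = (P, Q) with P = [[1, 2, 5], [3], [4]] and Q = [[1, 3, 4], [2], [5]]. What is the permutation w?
Reverse the RSK construction: for i from n down to 1, find the cell of Q containing i, remove the entry at that cell from P, and reverse-bump it up through P; the value ejected from row 1 is w(i).

Step i=5: Q has 5 at row 3, column 1; remove 4 from row 3 of P and reverse-bump: 4 enters row 2 and ejects 3; 3 enters row 1 and ejects 2. So w(5) = 2. P is now [[1, 3, 5], [4]].
Step i=4: Q has 4 at row 1, column 3; remove that cell from P, ejecting 5. So w(4) = 5. P is now [[1, 3], [4]].
Step i=3: Q has 3 at row 1, column 2; remove that cell from P, ejecting 3. So w(3) = 3. P is now [[1], [4]].
Step i=2: Q has 2 at row 2, column 1; remove 4 from row 2 of P and reverse-bump: 4 enters row 1 and ejects 1. So w(2) = 1. P is now [[4]].
Step i=1: Q has 1 at row 1, column 1; remove that cell from P, ejecting 4. So w(1) = 4. P is now [].

So w = 4 1 3 5 2.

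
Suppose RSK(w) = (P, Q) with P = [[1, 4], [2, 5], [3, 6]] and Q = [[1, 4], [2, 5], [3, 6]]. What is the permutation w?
Reverse the RSK construction: for i from n down to 1, find the cell of Q containing i, remove the entry at that cell from P, and reverse-bump it up through P; the value ejected from row 1 is w(i).

Step i=6: Q has 6 at row 3, column 2; remove 6 from row 3 of P and reverse-bump: 6 enters row 2 and ejects 5; 5 enters row 1 and ejects 4. So w(6) = 4. P is now [[1, 5], [2, 6], [3]].
Step i=5: Q has 5 at row 2, column 2; remove 6 from row 2 of P and reverse-bump: 6 enters row 1 and ejects 5. So w(5) = 5. P is now [[1, 6], [2], [3]].
Step i=4: Q has 4 at row 1, column 2; remove that cell from P, ejecting 6. So w(4) = 6. P is now [[1], [2], [3]].
Step i=3: Q has 3 at row 3, column 1; remove 3 from row 3 of P and reverse-bump: 3 enters row 2 and ejects 2; 2 enters row 1 and ejects 1. So w(3) = 1. P is now [[2], [3]].
Step i=2: Q has 2 at row 2, column 1; remove 3 from row 2 of P and reverse-bump: 3 enters row 1 and ejects 2. So w(2) = 2. P is now [[3]].
Step i=1: Q has 1 at row 1, column 1; remove that cell from P, ejecting 3. So w(1) = 3. P is now [].

So w = 3 2 1 6 5 4.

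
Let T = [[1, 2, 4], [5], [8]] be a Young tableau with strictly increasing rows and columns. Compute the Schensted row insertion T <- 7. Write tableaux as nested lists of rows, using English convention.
[[1, 2, 4, 7], [5], [8]]

7 is larger than every entry of row 1, so it is appended to row 1. The new tableau is [[1, 2, 4, 7], [5], [8]].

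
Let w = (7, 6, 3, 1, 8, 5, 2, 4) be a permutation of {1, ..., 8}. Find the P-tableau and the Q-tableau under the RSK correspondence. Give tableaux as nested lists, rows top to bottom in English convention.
P = [[1, 2, 4], [3, 5], [6, 8], [7]], Q = [[1, 5, 8], [2, 6], [3, 7], [4]]

Insert each entry of the permutation into P by Schensted row insertion, recording in Q the position of each new cell.

Insert 7: appended to row 1. P = [[7]].
Insert 6: 6 bumps 7 from row 1; 7 starts row 2. P = [[6], [7]].
Insert 3: 3 bumps 6 from row 1; 6 bumps 7 from row 2; 7 starts row 3. P = [[3], [6], [7]].
Insert 1: 1 bumps 3 from row 1; 3 bumps 6 from row 2; 6 bumps 7 from row 3; 7 starts row 4. P = [[1], [3], [6], [7]].
Insert 8: appended to row 1. P = [[1, 8], [3], [6], [7]].
Insert 5: 5 bumps 8 from row 1; 8 appends to row 2. P = [[1, 5], [3, 8], [6], [7]].
Insert 2: 2 bumps 5 from row 1; 5 bumps 8 from row 2; 8 appends to row 3. P = [[1, 2], [3, 5], [6, 8], [7]].
Insert 4: appended to row 1. P = [[1, 2, 4], [3, 5], [6, 8], [7]].

So P = [[1, 2, 4], [3, 5], [6, 8], [7]], Q = [[1, 5, 8], [2, 6], [3, 7], [4]].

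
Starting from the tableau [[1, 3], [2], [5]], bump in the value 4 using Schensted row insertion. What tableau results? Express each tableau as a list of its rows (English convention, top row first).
4 is larger than every entry of row 1, so it is appended to row 1. The new tableau is [[1, 3, 4], [2], [5]].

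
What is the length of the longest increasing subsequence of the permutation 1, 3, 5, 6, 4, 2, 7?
5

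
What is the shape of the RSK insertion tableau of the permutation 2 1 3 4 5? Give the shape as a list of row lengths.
[4, 1]

Row-insert each entry into an empty tableau.

After inserting 2: P = [[2]].
After inserting 1: P = [[1], [2]].
After inserting 3: P = [[1, 3], [2]].
After inserting 4: P = [[1, 3, 4], [2]].
After inserting 5: P = [[1, 3, 4, 5], [2]].

The final insertion tableau P = [[1, 3, 4, 5], [2]] has shape [4, 1].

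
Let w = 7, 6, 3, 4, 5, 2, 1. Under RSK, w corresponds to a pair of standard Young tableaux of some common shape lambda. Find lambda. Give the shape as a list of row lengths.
[3, 1, 1, 1, 1]

Row-insert each entry into an empty tableau.

After inserting 7: P = [[7]].
After inserting 6: P = [[6], [7]].
After inserting 3: P = [[3], [6], [7]].
After inserting 4: P = [[3, 4], [6], [7]].
After inserting 5: P = [[3, 4, 5], [6], [7]].
After inserting 2: P = [[2, 4, 5], [3], [6], [7]].
After inserting 1: P = [[1, 4, 5], [2], [3], [6], [7]].

The final insertion tableau P = [[1, 4, 5], [2], [3], [6], [7]] has shape [3, 1, 1, 1, 1].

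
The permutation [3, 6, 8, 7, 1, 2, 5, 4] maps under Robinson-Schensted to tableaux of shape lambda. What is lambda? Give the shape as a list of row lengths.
RSK row insertion gives P = [[1, 2, 4], [3, 5, 7], [6], [8]], which has shape [3, 3, 1, 1].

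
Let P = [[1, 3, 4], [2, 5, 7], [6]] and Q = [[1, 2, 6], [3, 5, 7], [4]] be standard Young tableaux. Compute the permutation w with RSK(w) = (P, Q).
Reverse the RSK construction: for i from n down to 1, find the cell of Q containing i, remove the entry at that cell from P, and reverse-bump it up through P; the value ejected from row 1 is w(i).

Step i=7: Q has 7 at row 2, column 3; remove 7 from row 2 of P and reverse-bump: 7 enters row 1 and ejects 4. So w(7) = 4. P is now [[1, 3, 7], [2, 5], [6]].
Step i=6: Q has 6 at row 1, column 3; remove that cell from P, ejecting 7. So w(6) = 7. P is now [[1, 3], [2, 5], [6]].
Step i=5: Q has 5 at row 2, column 2; remove 5 from row 2 of P and reverse-bump: 5 enters row 1 and ejects 3. So w(5) = 3. P is now [[1, 5], [2], [6]].
Step i=4: Q has 4 at row 3, column 1; remove 6 from row 3 of P and reverse-bump: 6 enters row 2 and ejects 2; 2 enters row 1 and ejects 1. So w(4) = 1. P is now [[2, 5], [6]].
Step i=3: Q has 3 at row 2, column 1; remove 6 from row 2 of P and reverse-bump: 6 enters row 1 and ejects 5. So w(3) = 5. P is now [[2, 6]].
Step i=2: Q has 2 at row 1, column 2; remove that cell from P, ejecting 6. So w(2) = 6. P is now [[2]].
Step i=1: Q has 1 at row 1, column 1; remove that cell from P, ejecting 2. So w(1) = 2. P is now [].

So w = 2 6 5 1 3 7 4.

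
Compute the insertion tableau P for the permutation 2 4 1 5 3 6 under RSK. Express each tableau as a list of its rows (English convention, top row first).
P = [[1, 3, 5, 6], [2, 4]]

Insert 2: appended to row 1. P = [[2]].
Insert 4: appended to row 1. P = [[2, 4]].
Insert 1: 1 bumps 2 from row 1; 2 starts row 2. P = [[1, 4], [2]].
Insert 5: appended to row 1. P = [[1, 4, 5], [2]].
Insert 3: 3 bumps 4 from row 1; 4 appends to row 2. P = [[1, 3, 5], [2, 4]].
Insert 6: appended to row 1. P = [[1, 3, 5, 6], [2, 4]].

So P = [[1, 3, 5, 6], [2, 4]].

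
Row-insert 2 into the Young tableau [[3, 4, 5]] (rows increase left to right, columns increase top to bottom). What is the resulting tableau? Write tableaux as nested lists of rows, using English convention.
In row 1, 2 replaces 3 (the leftmost entry greater than 2); 3 is bumped to row 2. 3 starts a new row 2. The new tableau is [[2, 4, 5], [3]].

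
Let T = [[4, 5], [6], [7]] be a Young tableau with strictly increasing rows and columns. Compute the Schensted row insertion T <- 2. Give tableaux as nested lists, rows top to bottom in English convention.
[[2, 5], [4], [6], [7]]

In row 1, 2 replaces 4 (the leftmost entry greater than 2); 4 is bumped to row 2. In row 2, 4 replaces 6 (the leftmost entry greater than 4); 6 is bumped to row 3. In row 3, 6 replaces 7 (the leftmost entry greater than 6); 7 is bumped to row 4. 7 starts a new row 4. The new tableau is [[2, 5], [4], [6], [7]].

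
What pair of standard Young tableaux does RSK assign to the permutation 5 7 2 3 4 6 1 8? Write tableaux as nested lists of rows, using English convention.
Insert each entry of the permutation into P by Schensted row insertion, recording in Q the position of each new cell.

Insert 5: appended to row 1. P = [[5]].
Insert 7: appended to row 1. P = [[5, 7]].
Insert 2: 2 bumps 5 from row 1; 5 starts row 2. P = [[2, 7], [5]].
Insert 3: 3 bumps 7 from row 1; 7 appends to row 2. P = [[2, 3], [5, 7]].
Insert 4: appended to row 1. P = [[2, 3, 4], [5, 7]].
Insert 6: appended to row 1. P = [[2, 3, 4, 6], [5, 7]].
Insert 1: 1 bumps 2 from row 1; 2 bumps 5 from row 2; 5 starts row 3. P = [[1, 3, 4, 6], [2, 7], [5]].
Insert 8: appended to row 1. P = [[1, 3, 4, 6, 8], [2, 7], [5]].

So P = [[1, 3, 4, 6, 8], [2, 7], [5]], Q = [[1, 2, 5, 6, 8], [3, 4], [7]].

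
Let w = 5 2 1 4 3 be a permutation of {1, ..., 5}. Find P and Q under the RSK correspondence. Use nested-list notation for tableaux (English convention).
P = [[1, 3], [2, 4], [5]], Q = [[1, 4], [2, 5], [3]]

Insert each entry of the permutation into P by Schensted row insertion, recording in Q the position of each new cell.

Insert 5: appended to row 1. P = [[5]], Q = [[1]].
Insert 2: 2 bumps 5 from row 1; 5 starts row 2. P = [[2], [5]], Q = [[1], [2]].
Insert 1: 1 bumps 2 from row 1; 2 bumps 5 from row 2; 5 starts row 3. P = [[1], [2], [5]], Q = [[1], [2], [3]].
Insert 4: appended to row 1. P = [[1, 4], [2], [5]], Q = [[1, 4], [2], [3]].
Insert 3: 3 bumps 4 from row 1; 4 appends to row 2. P = [[1, 3], [2, 4], [5]], Q = [[1, 4], [2, 5], [3]].

So P = [[1, 3], [2, 4], [5]], Q = [[1, 4], [2, 5], [3]].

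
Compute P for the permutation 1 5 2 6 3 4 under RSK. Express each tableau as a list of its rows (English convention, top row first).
P = [[1, 2, 3, 4], [5, 6]]

Insert 1: appended to row 1. P = [[1]].
Insert 5: appended to row 1. P = [[1, 5]].
Insert 2: 2 bumps 5 from row 1; 5 starts row 2. P = [[1, 2], [5]].
Insert 6: appended to row 1. P = [[1, 2, 6], [5]].
Insert 3: 3 bumps 6 from row 1; 6 appends to row 2. P = [[1, 2, 3], [5, 6]].
Insert 4: appended to row 1. P = [[1, 2, 3, 4], [5, 6]].

So P = [[1, 2, 3, 4], [5, 6]].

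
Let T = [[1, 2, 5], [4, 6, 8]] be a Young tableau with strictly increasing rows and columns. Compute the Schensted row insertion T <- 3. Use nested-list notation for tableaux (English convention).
[[1, 2, 3], [4, 5, 8], [6]]

In row 1, 3 replaces 5 (the leftmost entry greater than 3); 5 is bumped to row 2. In row 2, 5 replaces 6 (the leftmost entry greater than 5); 6 is bumped to row 3. 6 starts a new row 3. The new tableau is [[1, 2, 3], [4, 5, 8], [6]].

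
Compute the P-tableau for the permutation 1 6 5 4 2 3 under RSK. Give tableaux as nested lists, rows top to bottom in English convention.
Insert 1: appended to row 1. P = [[1]].
Insert 6: appended to row 1. P = [[1, 6]].
Insert 5: 5 bumps 6 from row 1; 6 starts row 2. P = [[1, 5], [6]].
Insert 4: 4 bumps 5 from row 1; 5 bumps 6 from row 2; 6 starts row 3. P = [[1, 4], [5], [6]].
Insert 2: 2 bumps 4 from row 1; 4 bumps 5 from row 2; 5 bumps 6 from row 3; 6 starts row 4. P = [[1, 2], [4], [5], [6]].
Insert 3: appended to row 1. P = [[1, 2, 3], [4], [5], [6]].

So P = [[1, 2, 3], [4], [5], [6]].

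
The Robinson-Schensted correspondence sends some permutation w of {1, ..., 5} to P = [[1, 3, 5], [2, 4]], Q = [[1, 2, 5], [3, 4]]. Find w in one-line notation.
Reverse the RSK construction: for i from n down to 1, find the cell of Q containing i, remove the entry at that cell from P, and reverse-bump it up through P; the value ejected from row 1 is w(i).

Step i=5: Q has 5 at row 1, column 3; remove that cell from P, ejecting 5. So w(5) = 5. P is now [[1, 3], [2, 4]].
Step i=4: Q has 4 at row 2, column 2; remove 4 from row 2 of P and reverse-bump: 4 enters row 1 and ejects 3. So w(4) = 3. P is now [[1, 4], [2]].
Step i=3: Q has 3 at row 2, column 1; remove 2 from row 2 of P and reverse-bump: 2 enters row 1 and ejects 1. So w(3) = 1. P is now [[2, 4]].
Step i=2: Q has 2 at row 1, column 2; remove that cell from P, ejecting 4. So w(2) = 4. P is now [[2]].
Step i=1: Q has 1 at row 1, column 1; remove that cell from P, ejecting 2. So w(1) = 2. P is now [].

So w = 2 4 1 3 5.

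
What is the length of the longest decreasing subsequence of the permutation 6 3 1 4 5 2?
3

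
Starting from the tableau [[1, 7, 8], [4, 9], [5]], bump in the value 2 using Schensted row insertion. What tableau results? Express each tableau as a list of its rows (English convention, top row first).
[[1, 2, 8], [4, 7], [5, 9]]

In row 1, 2 replaces 7 (the leftmost entry greater than 2); 7 is bumped to row 2. In row 2, 7 replaces 9 (the leftmost entry greater than 7); 9 is bumped to row 3. 9 is appended to row 3. The new tableau is [[1, 2, 8], [4, 7], [5, 9]].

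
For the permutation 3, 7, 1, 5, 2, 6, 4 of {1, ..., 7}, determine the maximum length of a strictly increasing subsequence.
3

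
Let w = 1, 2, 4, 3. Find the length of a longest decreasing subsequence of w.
2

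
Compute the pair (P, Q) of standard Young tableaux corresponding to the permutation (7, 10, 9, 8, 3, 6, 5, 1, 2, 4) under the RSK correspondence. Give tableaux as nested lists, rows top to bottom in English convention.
P = [[1, 2, 4], [3, 5], [6, 8], [7], [9], [10]], Q = [[1, 2, 10], [3, 6], [4, 9], [5], [7], [8]]

Insert each entry of the permutation into P by Schensted row insertion, recording in Q the position of each new cell.

Insert 7: appended to row 1. P = [[7]].
Insert 10: appended to row 1. P = [[7, 10]].
Insert 9: 9 bumps 10 from row 1; 10 starts row 2. P = [[7, 9], [10]].
Insert 8: 8 bumps 9 from row 1; 9 bumps 10 from row 2; 10 starts row 3. P = [[7, 8], [9], [10]].
Insert 3: 3 bumps 7 from row 1; 7 bumps 9 from row 2; 9 bumps 10 from row 3; 10 starts row 4. P = [[3, 8], [7], [9], [10]].
Insert 6: 6 bumps 8 from row 1; 8 appends to row 2. P = [[3, 6], [7, 8], [9], [10]].
Insert 5: 5 bumps 6 from row 1; 6 bumps 7 from row 2; 7 bumps 9 from row 3; 9 bumps 10 from row 4; 10 starts row 5. P = [[3, 5], [6, 8], [7], [9], [10]].
Insert 1: 1 bumps 3 from row 1; 3 bumps 6 from row 2; 6 bumps 7 from row 3; 7 bumps 9 from row 4; 9 bumps 10 from row 5; 10 starts row 6. P = [[1, 5], [3, 8], [6], [7], [9], [10]].
Insert 2: 2 bumps 5 from row 1; 5 bumps 8 from row 2; 8 appends to row 3. P = [[1, 2], [3, 5], [6, 8], [7], [9], [10]].
Insert 4: appended to row 1. P = [[1, 2, 4], [3, 5], [6, 8], [7], [9], [10]].

So P = [[1, 2, 4], [3, 5], [6, 8], [7], [9], [10]], Q = [[1, 2, 10], [3, 6], [4, 9], [5], [7], [8]].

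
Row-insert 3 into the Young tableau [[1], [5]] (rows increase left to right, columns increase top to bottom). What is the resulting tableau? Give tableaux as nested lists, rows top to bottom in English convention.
[[1, 3], [5]]

3 is larger than every entry of row 1, so it is appended to row 1. The new tableau is [[1, 3], [5]].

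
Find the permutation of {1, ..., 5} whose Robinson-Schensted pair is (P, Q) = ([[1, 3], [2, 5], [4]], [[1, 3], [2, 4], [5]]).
Reverse RSK: for i = n, n-1, ..., 1, locate i in Q, remove the corresponding corner cell from P, and reverse-bump its entry up through P; the value ejected from row 1 is w(i).

So w = 4 2 5 3 1.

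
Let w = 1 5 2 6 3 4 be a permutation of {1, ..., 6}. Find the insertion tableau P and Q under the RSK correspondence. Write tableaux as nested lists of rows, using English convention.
Insert each entry of the permutation into P by Schensted row insertion, recording in Q the position of each new cell.

Insert 1: appended to row 1. P = [[1]].
Insert 5: appended to row 1. P = [[1, 5]].
Insert 2: 2 bumps 5 from row 1; 5 starts row 2. P = [[1, 2], [5]].
Insert 6: appended to row 1. P = [[1, 2, 6], [5]].
Insert 3: 3 bumps 6 from row 1; 6 appends to row 2. P = [[1, 2, 3], [5, 6]].
Insert 4: appended to row 1. P = [[1, 2, 3, 4], [5, 6]].

So P = [[1, 2, 3, 4], [5, 6]], Q = [[1, 2, 4, 6], [3, 5]].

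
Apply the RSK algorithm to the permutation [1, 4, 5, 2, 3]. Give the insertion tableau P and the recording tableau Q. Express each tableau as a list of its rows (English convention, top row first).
P = [[1, 2, 3], [4, 5]], Q = [[1, 2, 3], [4, 5]]

Insert each entry of the permutation into P by Schensted row insertion, recording in Q the position of each new cell.

After inserting 1: P = [[1]].
After inserting 4: P = [[1, 4]].
After inserting 5: P = [[1, 4, 5]].
After inserting 2: P = [[1, 2, 5], [4]].
After inserting 3: P = [[1, 2, 3], [4, 5]].

So P = [[1, 2, 3], [4, 5]], Q = [[1, 2, 3], [4, 5]].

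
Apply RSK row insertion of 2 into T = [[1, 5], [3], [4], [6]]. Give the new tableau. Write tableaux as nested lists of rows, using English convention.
[[1, 2], [3, 5], [4], [6]]

In row 1, 2 replaces 5 (the leftmost entry greater than 2); 5 is bumped to row 2. 5 is appended to row 2. The new tableau is [[1, 2], [3, 5], [4], [6]].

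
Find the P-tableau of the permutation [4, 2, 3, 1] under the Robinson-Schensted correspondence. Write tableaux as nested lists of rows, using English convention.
P = [[1, 3], [2], [4]]

Insert 4: appended to row 1. P = [[4]].
Insert 2: 2 bumps 4 from row 1; 4 starts row 2. P = [[2], [4]].
Insert 3: appended to row 1. P = [[2, 3], [4]].
Insert 1: 1 bumps 2 from row 1; 2 bumps 4 from row 2; 4 starts row 3. P = [[1, 3], [2], [4]].

So P = [[1, 3], [2], [4]].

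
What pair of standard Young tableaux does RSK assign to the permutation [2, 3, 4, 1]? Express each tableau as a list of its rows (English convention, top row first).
Insert each entry of the permutation into P by Schensted row insertion, recording in Q the position of each new cell.

Insert 2: appended to row 1. P = [[2]].
Insert 3: appended to row 1. P = [[2, 3]].
Insert 4: appended to row 1. P = [[2, 3, 4]].
Insert 1: 1 bumps 2 from row 1; 2 starts row 2. P = [[1, 3, 4], [2]].

So P = [[1, 3, 4], [2]], Q = [[1, 2, 3], [4]].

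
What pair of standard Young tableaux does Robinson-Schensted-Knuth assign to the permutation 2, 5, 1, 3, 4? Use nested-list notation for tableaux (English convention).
Insert each entry of the permutation into P by Schensted row insertion, recording in Q the position of each new cell.

Insert 2: appended to row 1. P = [[2]].
Insert 5: appended to row 1. P = [[2, 5]].
Insert 1: 1 bumps 2 from row 1; 2 starts row 2. P = [[1, 5], [2]].
Insert 3: 3 bumps 5 from row 1; 5 appends to row 2. P = [[1, 3], [2, 5]].
Insert 4: appended to row 1. P = [[1, 3, 4], [2, 5]].

So P = [[1, 3, 4], [2, 5]], Q = [[1, 2, 5], [3, 4]].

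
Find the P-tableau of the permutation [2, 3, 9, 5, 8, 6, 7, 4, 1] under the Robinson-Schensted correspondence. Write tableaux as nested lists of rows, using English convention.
Insert 2: appended to row 1. P = [[2]].
Insert 3: appended to row 1. P = [[2, 3]].
Insert 9: appended to row 1. P = [[2, 3, 9]].
Insert 5: 5 bumps 9 from row 1; 9 starts row 2. P = [[2, 3, 5], [9]].
Insert 8: appended to row 1. P = [[2, 3, 5, 8], [9]].
Insert 6: 6 bumps 8 from row 1; 8 bumps 9 from row 2; 9 starts row 3. P = [[2, 3, 5, 6], [8], [9]].
Insert 7: appended to row 1. P = [[2, 3, 5, 6, 7], [8], [9]].
Insert 4: 4 bumps 5 from row 1; 5 bumps 8 from row 2; 8 bumps 9 from row 3; 9 starts row 4. P = [[2, 3, 4, 6, 7], [5], [8], [9]].
Insert 1: 1 bumps 2 from row 1; 2 bumps 5 from row 2; 5 bumps 8 from row 3; 8 bumps 9 from row 4; 9 starts row 5. P = [[1, 3, 4, 6, 7], [2], [5], [8], [9]].

So P = [[1, 3, 4, 6, 7], [2], [5], [8], [9]].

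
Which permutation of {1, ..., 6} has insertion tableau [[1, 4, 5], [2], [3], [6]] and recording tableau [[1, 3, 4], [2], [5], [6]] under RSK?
6 3 4 5 2 1

Reverse the RSK construction: for i from n down to 1, find the cell of Q containing i, remove the entry at that cell from P, and reverse-bump it up through P; the value ejected from row 1 is w(i).

Step i=6: Q has 6 at row 4, column 1; remove 6 from row 4 of P and reverse-bump: 6 enters row 3 and ejects 3; 3 enters row 2 and ejects 2; 2 enters row 1 and ejects 1. So w(6) = 1. P is now [[2, 4, 5], [3], [6]].
Step i=5: Q has 5 at row 3, column 1; remove 6 from row 3 of P and reverse-bump: 6 enters row 2 and ejects 3; 3 enters row 1 and ejects 2. So w(5) = 2. P is now [[3, 4, 5], [6]].
Step i=4: Q has 4 at row 1, column 3; remove that cell from P, ejecting 5. So w(4) = 5. P is now [[3, 4], [6]].
Step i=3: Q has 3 at row 1, column 2; remove that cell from P, ejecting 4. So w(3) = 4. P is now [[3], [6]].
Step i=2: Q has 2 at row 2, column 1; remove 6 from row 2 of P and reverse-bump: 6 enters row 1 and ejects 3. So w(2) = 3. P is now [[6]].
Step i=1: Q has 1 at row 1, column 1; remove that cell from P, ejecting 6. So w(1) = 6. P is now [].

So w = 6 3 4 5 2 1.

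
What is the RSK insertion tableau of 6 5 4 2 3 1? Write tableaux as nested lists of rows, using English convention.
Insert 6: appended to row 1. P = [[6]].
Insert 5: 5 bumps 6 from row 1; 6 starts row 2. P = [[5], [6]].
Insert 4: 4 bumps 5 from row 1; 5 bumps 6 from row 2; 6 starts row 3. P = [[4], [5], [6]].
Insert 2: 2 bumps 4 from row 1; 4 bumps 5 from row 2; 5 bumps 6 from row 3; 6 starts row 4. P = [[2], [4], [5], [6]].
Insert 3: appended to row 1. P = [[2, 3], [4], [5], [6]].
Insert 1: 1 bumps 2 from row 1; 2 bumps 4 from row 2; 4 bumps 5 from row 3; 5 bumps 6 from row 4; 6 starts row 5. P = [[1, 3], [2], [4], [5], [6]].

So P = [[1, 3], [2], [4], [5], [6]].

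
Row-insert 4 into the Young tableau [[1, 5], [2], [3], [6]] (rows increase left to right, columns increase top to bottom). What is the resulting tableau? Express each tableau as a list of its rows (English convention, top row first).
[[1, 4], [2, 5], [3], [6]]

In row 1, 4 replaces 5 (the leftmost entry greater than 4); 5 is bumped to row 2. 5 is appended to row 2. The new tableau is [[1, 4], [2, 5], [3], [6]].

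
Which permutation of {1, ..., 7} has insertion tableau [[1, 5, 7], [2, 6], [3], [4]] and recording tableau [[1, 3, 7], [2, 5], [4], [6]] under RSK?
4 3 6 2 5 1 7

Reverse the RSK construction: for i from n down to 1, find the cell of Q containing i, remove the entry at that cell from P, and reverse-bump it up through P; the value ejected from row 1 is w(i).

Step i=7: Q has 7 at row 1, column 3; remove that cell from P, ejecting 7. So w(7) = 7. P is now [[1, 5], [2, 6], [3], [4]].
Step i=6: Q has 6 at row 4, column 1; remove 4 from row 4 of P and reverse-bump: 4 enters row 3 and ejects 3; 3 enters row 2 and ejects 2; 2 enters row 1 and ejects 1. So w(6) = 1. P is now [[2, 5], [3, 6], [4]].
Step i=5: Q has 5 at row 2, column 2; remove 6 from row 2 of P and reverse-bump: 6 enters row 1 and ejects 5. So w(5) = 5. P is now [[2, 6], [3], [4]].
Step i=4: Q has 4 at row 3, column 1; remove 4 from row 3 of P and reverse-bump: 4 enters row 2 and ejects 3; 3 enters row 1 and ejects 2. So w(4) = 2. P is now [[3, 6], [4]].
Step i=3: Q has 3 at row 1, column 2; remove that cell from P, ejecting 6. So w(3) = 6. P is now [[3], [4]].
Step i=2: Q has 2 at row 2, column 1; remove 4 from row 2 of P and reverse-bump: 4 enters row 1 and ejects 3. So w(2) = 3. P is now [[4]].
Step i=1: Q has 1 at row 1, column 1; remove that cell from P, ejecting 4. So w(1) = 4. P is now [].

So w = 4 3 6 2 5 1 7.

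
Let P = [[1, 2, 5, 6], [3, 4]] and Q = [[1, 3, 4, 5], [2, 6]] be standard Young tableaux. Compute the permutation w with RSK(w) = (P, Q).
Reverse RSK: for i = n, n-1, ..., 1, locate i in Q, remove the corresponding corner cell from P, and reverse-bump its entry up through P; the value ejected from row 1 is w(i).

So w = 3 1 4 5 6 2.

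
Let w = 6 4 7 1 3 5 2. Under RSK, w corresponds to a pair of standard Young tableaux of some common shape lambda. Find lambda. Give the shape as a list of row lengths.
[3, 2, 1, 1]

Row-insert each entry into an empty tableau.

After inserting 6: P = [[6]].
After inserting 4: P = [[4], [6]].
After inserting 7: P = [[4, 7], [6]].
After inserting 1: P = [[1, 7], [4], [6]].
After inserting 3: P = [[1, 3], [4, 7], [6]].
After inserting 5: P = [[1, 3, 5], [4, 7], [6]].
After inserting 2: P = [[1, 2, 5], [3, 7], [4], [6]].

The final insertion tableau P = [[1, 2, 5], [3, 7], [4], [6]] has shape [3, 2, 1, 1].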